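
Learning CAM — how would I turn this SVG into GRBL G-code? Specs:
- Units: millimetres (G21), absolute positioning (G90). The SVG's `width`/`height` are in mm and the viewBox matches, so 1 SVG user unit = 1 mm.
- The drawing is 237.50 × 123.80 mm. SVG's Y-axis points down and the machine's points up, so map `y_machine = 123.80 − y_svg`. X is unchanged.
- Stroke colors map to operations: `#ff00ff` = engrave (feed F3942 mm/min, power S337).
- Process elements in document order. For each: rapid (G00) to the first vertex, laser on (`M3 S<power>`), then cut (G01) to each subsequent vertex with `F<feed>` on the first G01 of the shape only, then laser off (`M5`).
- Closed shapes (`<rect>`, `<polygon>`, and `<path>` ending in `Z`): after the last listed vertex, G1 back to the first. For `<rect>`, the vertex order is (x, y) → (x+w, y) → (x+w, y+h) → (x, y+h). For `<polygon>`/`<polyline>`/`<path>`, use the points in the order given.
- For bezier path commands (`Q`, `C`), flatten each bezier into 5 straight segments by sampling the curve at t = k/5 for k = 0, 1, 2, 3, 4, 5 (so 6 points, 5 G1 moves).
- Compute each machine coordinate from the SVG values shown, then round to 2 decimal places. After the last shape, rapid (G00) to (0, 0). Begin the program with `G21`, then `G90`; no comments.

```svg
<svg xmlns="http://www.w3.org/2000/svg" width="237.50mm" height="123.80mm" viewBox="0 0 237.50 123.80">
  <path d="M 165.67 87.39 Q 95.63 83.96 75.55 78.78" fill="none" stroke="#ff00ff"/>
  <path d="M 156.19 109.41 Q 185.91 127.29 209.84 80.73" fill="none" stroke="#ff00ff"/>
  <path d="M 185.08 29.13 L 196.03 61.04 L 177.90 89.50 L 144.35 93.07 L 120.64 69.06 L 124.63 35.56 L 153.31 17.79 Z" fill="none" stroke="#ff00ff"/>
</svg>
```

viewBox `0 0 237.50 123.80` with mm width/height → 1 unit = 1 mm. Flip: y_m = 123.80 − y_svg.

**Shape 1** — `<path>` quadratic bezier, stroke `#ff00ff` → engrave (S337, F3942). Control points (SVG): P0=(165.67,87.39), P1=(95.63,83.96), P2=(75.55,78.78); sampled at t=k/5. Machine vertices: (165.67,36.41) → (139.65,37.85) → (117.63,39.43) → (99.61,41.16) → (85.58,43.02) → (75.55,45.02). Open path.

**Shape 2** — `<path>` quadratic bezier, stroke `#ff00ff` → engrave (S337, F3942). Control points (SVG): P0=(156.19,109.41), P1=(185.91,127.29), P2=(209.84,80.73); sampled at t=k/5. Machine vertices: (156.19,14.39) → (167.85,9.82) → (179.04,10.40) → (189.77,16.13) → (200.04,27.02) → (209.84,43.07). Open path.

**Shape 3** — `<path>` regular polygon, stroke `#ff00ff` → engrave (S337, F3942). Machine vertices: (185.08,94.67) → (196.03,62.76) → (177.90,34.30) → (144.35,30.73) → (120.64,54.74) → (124.63,88.24) → (153.31,106.01) → (185.08,94.67). Closed: final G1 returns to the first vertex.

G21
G90
G00 X165.67 Y36.41
M3 S337
G01 X139.65 Y37.85 F3942
G01 X117.63 Y39.43
G01 X99.61 Y41.16
G01 X85.58 Y43.02
G01 X75.55 Y45.02
M5
G00 X156.19 Y14.39
M3 S337
G01 X167.85 Y9.82 F3942
G01 X179.04 Y10.40
G01 X189.77 Y16.13
G01 X200.04 Y27.02
G01 X209.84 Y43.07
M5
G00 X185.08 Y94.67
M3 S337
G01 X196.03 Y62.76 F3942
G01 X177.90 Y34.30
G01 X144.35 Y30.73
G01 X120.64 Y54.74
G01 X124.63 Y88.24
G01 X153.31 Y106.01
G01 X185.08 Y94.67
M5
G00 X0.00 Y0.00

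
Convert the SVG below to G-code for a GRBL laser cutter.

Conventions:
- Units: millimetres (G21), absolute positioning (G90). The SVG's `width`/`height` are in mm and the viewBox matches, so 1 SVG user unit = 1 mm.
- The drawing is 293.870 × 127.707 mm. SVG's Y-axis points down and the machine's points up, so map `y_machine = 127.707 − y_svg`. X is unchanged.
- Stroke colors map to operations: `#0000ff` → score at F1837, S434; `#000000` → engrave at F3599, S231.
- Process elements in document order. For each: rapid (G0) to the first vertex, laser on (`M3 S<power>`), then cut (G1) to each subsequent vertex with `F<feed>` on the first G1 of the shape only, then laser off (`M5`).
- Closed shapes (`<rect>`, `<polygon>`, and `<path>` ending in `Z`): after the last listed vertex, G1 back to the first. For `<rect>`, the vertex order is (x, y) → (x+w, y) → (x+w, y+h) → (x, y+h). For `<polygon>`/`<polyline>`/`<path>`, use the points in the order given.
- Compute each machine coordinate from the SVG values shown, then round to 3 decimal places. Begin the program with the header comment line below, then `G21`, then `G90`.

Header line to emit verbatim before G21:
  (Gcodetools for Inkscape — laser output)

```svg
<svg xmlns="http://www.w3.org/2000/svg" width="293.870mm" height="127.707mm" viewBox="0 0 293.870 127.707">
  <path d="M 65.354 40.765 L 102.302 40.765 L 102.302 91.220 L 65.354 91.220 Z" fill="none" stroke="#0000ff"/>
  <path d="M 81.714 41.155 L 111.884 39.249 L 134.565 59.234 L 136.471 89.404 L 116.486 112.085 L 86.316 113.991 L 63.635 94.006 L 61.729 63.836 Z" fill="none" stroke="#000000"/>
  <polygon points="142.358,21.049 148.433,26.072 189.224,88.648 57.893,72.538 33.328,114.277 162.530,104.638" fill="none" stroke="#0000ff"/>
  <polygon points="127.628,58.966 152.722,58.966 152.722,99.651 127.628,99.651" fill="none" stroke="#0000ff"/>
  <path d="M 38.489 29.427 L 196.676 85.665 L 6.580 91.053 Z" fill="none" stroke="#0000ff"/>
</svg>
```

(Gcodetools for Inkscape — laser output)
G21
G90
G0 X65.354 Y86.942
M3 S434
G1 X102.302 Y86.942 F1837
G1 X102.302 Y36.487
G1 X65.354 Y36.487
G1 X65.354 Y86.942
M5
G0 X81.714 Y86.552
M3 S231
G1 X111.884 Y88.458 F3599
G1 X134.565 Y68.473
G1 X136.471 Y38.303
G1 X116.486 Y15.622
G1 X86.316 Y13.716
G1 X63.635 Y33.701
G1 X61.729 Y63.871
G1 X81.714 Y86.552
M5
G0 X142.358 Y106.658
M3 S434
G1 X148.433 Y101.635 F1837
G1 X189.224 Y39.059
G1 X57.893 Y55.169
G1 X33.328 Y13.430
G1 X162.530 Y23.069
G1 X142.358 Y106.658
M5
G0 X127.628 Y68.741
M3 S434
G1 X152.722 Y68.741 F1837
G1 X152.722 Y28.056
G1 X127.628 Y28.056
G1 X127.628 Y68.741
M5
G0 X38.489 Y98.280
M3 S434
G1 X196.676 Y42.042 F1837
G1 X6.580 Y36.654
G1 X38.489 Y98.280
M5

1 u = 1 mm; y_m = 127.707 − y.

[1] `<path>` rectangle, #0000ff→score S434 F1837: (65.354,86.942) → (102.302,86.942) → (102.302,36.487) → (65.354,36.487) → (65.354,86.942) (closed)

[2] `<path>` regular polygon, #000000→engrave S231 F3599: (81.714,86.552) → (111.884,88.458) → (134.565,68.473) → (136.471,38.303) → (116.486,15.622) → (86.316,13.716) → (63.635,33.701) → (61.729,63.871) → (81.714,86.552) (closed)

[3] `<polygon>` closed polygon, #0000ff→score S434 F1837: (142.358,106.658) → (148.433,101.635) → (189.224,39.059) → (57.893,55.169) → (33.328,13.430) → (162.530,23.069) → (142.358,106.658) (closed)

[4] `<polygon>` rectangle, #0000ff→score S434 F1837: (127.628,68.741) → (152.722,68.741) → (152.722,28.056) → (127.628,28.056) → (127.628,68.741) (closed)

[5] `<path>` closed polygon, #0000ff→score S434 F1837: (38.489,98.280) → (196.676,42.042) → (6.580,36.654) → (38.489,98.280) (closed)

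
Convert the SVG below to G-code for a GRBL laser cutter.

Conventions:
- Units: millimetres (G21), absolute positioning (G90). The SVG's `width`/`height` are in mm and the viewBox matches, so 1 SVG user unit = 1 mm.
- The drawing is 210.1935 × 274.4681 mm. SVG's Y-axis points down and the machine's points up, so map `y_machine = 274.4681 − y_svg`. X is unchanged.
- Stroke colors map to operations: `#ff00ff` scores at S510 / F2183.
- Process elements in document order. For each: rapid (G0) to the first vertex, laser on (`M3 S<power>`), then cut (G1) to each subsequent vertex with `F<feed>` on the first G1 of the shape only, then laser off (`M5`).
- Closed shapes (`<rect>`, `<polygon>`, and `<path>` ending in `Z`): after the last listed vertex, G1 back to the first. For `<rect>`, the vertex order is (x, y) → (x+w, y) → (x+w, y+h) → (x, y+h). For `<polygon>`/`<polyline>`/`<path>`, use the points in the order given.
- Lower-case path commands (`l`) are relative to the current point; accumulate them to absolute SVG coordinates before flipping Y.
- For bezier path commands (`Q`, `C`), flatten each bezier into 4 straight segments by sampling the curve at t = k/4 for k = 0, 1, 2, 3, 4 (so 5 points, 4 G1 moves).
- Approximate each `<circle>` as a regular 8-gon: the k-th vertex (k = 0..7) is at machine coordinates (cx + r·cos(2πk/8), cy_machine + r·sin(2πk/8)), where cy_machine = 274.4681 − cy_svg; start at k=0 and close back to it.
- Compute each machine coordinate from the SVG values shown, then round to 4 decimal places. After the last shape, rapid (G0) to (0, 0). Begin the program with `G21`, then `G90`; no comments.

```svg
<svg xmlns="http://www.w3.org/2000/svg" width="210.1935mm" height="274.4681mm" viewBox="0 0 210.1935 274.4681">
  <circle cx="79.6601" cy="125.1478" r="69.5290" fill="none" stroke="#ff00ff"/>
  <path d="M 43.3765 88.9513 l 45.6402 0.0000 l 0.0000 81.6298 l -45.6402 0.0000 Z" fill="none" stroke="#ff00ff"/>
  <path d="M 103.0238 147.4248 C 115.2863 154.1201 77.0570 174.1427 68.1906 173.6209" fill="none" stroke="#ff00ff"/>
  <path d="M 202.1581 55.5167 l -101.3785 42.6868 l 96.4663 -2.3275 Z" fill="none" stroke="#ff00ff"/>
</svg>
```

G21
G90
G0 X149.1891 Y149.3203
M3 S510
G1 X128.8245 Y198.4847 F2183
G1 X79.6601 Y218.8493
G1 X30.4957 Y198.4847
G1 X10.1311 Y149.3203
G1 X30.4957 Y100.1559
G1 X79.6601 Y79.7913
G1 X128.8245 Y100.1559
G1 X149.1891 Y149.3203
M5
G0 X43.3765 Y185.5168
M3 S510
G1 X89.0167 Y185.5168 F2183
G1 X89.0167 Y103.8870
G1 X43.3765 Y103.8870
G1 X43.3765 Y185.5168
M5
G0 X103.0238 Y127.0433
M3 S510
G1 X104.0012 Y120.0522 F2183
G1 X93.5305 Y111.2388
G1 X79.0982 Y103.7787
G1 X68.1906 Y100.8472
M5
G0 X202.1581 Y218.9514
M3 S510
G1 X100.7796 Y176.2646 F2183
G1 X197.2459 Y178.5921
G1 X202.1581 Y218.9514
M5
G0 X0.0000 Y0.0000

viewBox `0 0 210.1935 274.4681` with mm width/height → 1 unit = 1 mm. Flip: y_m = 274.4681 − y_svg.

**Shape 1** — `<circle>` circle, stroke `#ff00ff` → score (S510, F2183). Machine vertices: (149.1891,149.3203) → (128.8245,198.4847) → (79.6601,218.8493) → (30.4957,198.4847) → (10.1311,149.3203) → (30.4957,100.1559) → (79.6601,79.7913) → (128.8245,100.1559) → (149.1891,149.3203). Closed: final G1 returns to the first vertex.

**Shape 2** — `<path>` rectangle, stroke `#ff00ff` → score (S510, F2183). Machine vertices: (43.3765,185.5168) → (89.0167,185.5168) → (89.0167,103.8870) → (43.3765,103.8870) → (43.3765,185.5168). Closed: final G1 returns to the first vertex.

**Shape 3** — `<path>` cubic bezier, stroke `#ff00ff` → score (S510, F2183). Control points (SVG): P0=(103.0238,147.4248), P1=(115.2863,154.1201), P2=(77.0570,174.1427), P3=(68.1906,173.6209); sampled at t=k/4. Machine vertices: (103.0238,127.0433) → (104.0012,120.0522) → (93.5305,111.2388) → (79.0982,103.7787) → (68.1906,100.8472). Open path.

**Shape 4** — `<path>` closed polygon, stroke `#ff00ff` → score (S510, F2183). Machine vertices: (202.1581,218.9514) → (100.7796,176.2646) → (197.2459,178.5921) → (202.1581,218.9514). Closed: final G1 returns to the first vertex.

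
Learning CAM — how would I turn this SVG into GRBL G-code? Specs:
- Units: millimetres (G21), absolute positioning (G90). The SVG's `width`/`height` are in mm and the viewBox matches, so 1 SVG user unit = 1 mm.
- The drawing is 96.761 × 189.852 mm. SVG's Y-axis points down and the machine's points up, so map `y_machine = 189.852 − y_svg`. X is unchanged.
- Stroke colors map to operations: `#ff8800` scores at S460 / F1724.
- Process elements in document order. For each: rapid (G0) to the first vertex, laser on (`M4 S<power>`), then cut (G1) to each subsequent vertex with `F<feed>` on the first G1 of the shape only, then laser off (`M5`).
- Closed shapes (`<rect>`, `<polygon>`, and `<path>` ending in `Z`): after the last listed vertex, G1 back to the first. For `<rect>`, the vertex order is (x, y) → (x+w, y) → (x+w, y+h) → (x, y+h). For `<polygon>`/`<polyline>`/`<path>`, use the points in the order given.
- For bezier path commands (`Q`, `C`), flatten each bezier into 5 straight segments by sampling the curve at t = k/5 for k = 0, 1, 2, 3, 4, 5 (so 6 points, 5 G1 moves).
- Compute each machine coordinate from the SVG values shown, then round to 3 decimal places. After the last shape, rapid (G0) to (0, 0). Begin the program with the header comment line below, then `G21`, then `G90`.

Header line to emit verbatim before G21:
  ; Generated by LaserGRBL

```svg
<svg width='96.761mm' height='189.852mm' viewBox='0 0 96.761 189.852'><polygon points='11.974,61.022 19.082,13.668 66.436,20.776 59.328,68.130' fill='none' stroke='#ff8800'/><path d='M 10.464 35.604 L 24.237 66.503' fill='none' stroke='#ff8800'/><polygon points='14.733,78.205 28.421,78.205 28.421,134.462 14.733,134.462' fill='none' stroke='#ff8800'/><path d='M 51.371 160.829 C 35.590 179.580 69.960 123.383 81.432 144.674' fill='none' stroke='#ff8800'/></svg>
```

; Generated by LaserGRBL
G21
G90
G0 X11.974 Y128.830
M4 S460
G1 X19.082 Y176.184 F1724
G1 X66.436 Y169.076
G1 X59.328 Y121.722
G1 X11.974 Y128.830
M5
G0 X10.464 Y154.248
M4 S460
G1 X24.237 Y123.349 F1724
M5
G0 X14.733 Y111.647
M4 S460
G1 X28.421 Y111.647 F1724
G1 X28.421 Y55.390
G1 X14.733 Y55.390
G1 X14.733 Y111.647
M5
G0 X51.371 Y29.023
M4 S460
G1 X47.336 Y25.547 F1724
G1 X51.831 Y32.741
G1 X61.350 Y43.289
G1 X72.385 Y49.874
G1 X81.432 Y45.178
M5
G0 X0.000 Y0.000

1 u = 1 mm; y_m = 189.852 − y.

[1] `<polygon>` regular polygon, #ff8800→score S460 F1724: (11.974,128.830) → (19.082,176.184) → (66.436,169.076) → (59.328,121.722) → (11.974,128.830) (closed)

[2] `<path>` line segment, #ff8800→score S460 F1724: (10.464,154.248) → (24.237,123.349)

[3] `<polygon>` rectangle, #ff8800→score S460 F1724: (14.733,111.647) → (28.421,111.647) → (28.421,55.390) → (14.733,55.390) → (14.733,111.647) (closed)

[4] `<path>` cubic bezier, #ff8800→score S460 F1724: (51.371,29.023) → (47.336,25.547) → (51.831,32.741) → (61.350,43.289) → (72.385,49.874) → (81.432,45.178)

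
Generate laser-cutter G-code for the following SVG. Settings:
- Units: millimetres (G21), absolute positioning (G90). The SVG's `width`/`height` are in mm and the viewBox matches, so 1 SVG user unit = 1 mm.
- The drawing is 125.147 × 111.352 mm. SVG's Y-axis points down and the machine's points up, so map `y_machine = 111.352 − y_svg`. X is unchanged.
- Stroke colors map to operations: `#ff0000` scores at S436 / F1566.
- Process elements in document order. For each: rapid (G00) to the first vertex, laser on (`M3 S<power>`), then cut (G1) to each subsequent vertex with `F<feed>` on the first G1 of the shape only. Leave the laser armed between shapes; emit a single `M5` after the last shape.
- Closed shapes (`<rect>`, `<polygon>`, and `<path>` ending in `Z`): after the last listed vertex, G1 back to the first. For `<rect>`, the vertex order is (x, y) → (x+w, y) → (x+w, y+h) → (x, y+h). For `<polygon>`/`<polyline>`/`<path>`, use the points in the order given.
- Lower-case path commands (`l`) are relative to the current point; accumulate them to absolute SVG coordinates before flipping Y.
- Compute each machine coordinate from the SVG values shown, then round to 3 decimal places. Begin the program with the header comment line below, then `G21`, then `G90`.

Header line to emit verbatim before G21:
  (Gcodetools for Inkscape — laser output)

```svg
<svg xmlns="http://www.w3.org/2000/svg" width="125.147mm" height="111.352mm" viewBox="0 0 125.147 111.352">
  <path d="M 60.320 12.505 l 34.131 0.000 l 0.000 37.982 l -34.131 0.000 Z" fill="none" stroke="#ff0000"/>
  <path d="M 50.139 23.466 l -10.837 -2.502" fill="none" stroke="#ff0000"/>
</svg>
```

viewBox `0 0 125.147 111.352` with mm width/height → 1 unit = 1 mm. Flip: y_m = 111.352 − y_svg.

**Shape 1** — `<path>` rectangle, stroke `#ff0000` → score (S436, F1566). Machine vertices: (60.320,98.847) → (94.451,98.847) → (94.451,60.865) → (60.320,60.865) → (60.320,98.847). Closed: final G1 returns to the first vertex.

**Shape 2** — `<path>` line segment, stroke `#ff0000` → score (S436, F1566). Machine vertices: (50.139,87.886) → (39.302,90.388). Open path.

(Gcodetools for Inkscape — laser output)
G21
G90
G00 X60.320 Y98.847
M3 S436
G1 X94.451 Y98.847 F1566
G1 X94.451 Y60.865
G1 X60.320 Y60.865
G1 X60.320 Y98.847
G00 X50.139 Y87.886
M3 S436
G1 X39.302 Y90.388 F1566
M5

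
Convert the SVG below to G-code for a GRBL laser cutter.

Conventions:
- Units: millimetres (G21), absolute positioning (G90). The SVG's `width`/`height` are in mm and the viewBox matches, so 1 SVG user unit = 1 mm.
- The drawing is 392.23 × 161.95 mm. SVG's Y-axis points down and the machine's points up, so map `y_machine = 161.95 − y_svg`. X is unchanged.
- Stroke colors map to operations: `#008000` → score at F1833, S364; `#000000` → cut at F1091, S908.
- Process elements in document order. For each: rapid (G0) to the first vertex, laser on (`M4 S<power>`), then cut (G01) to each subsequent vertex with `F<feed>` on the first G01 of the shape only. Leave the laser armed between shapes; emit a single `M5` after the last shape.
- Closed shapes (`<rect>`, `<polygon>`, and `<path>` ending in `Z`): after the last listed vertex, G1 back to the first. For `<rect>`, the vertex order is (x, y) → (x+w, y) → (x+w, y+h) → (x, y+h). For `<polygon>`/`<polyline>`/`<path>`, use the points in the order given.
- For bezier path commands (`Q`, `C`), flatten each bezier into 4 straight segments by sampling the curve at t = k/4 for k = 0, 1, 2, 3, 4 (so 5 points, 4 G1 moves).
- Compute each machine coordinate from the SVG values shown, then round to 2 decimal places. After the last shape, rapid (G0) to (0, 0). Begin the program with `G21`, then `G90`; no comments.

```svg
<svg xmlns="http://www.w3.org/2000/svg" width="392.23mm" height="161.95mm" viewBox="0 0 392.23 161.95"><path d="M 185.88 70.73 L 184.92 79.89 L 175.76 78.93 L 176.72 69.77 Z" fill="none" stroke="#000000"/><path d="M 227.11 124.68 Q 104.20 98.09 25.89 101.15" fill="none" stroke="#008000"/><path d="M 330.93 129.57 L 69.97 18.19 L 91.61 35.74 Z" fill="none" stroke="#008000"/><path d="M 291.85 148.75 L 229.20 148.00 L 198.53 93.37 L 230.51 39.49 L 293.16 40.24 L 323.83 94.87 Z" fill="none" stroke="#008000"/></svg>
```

Since the viewBox matches the mm dimensions, user units are millimetres directly. The only transform is the Y-flip y_m = 161.95 − y_svg.

Shape 1 is a regular polygon drawn with `<path>`. Its stroke #000000 means cut at S908, F1091. After flipping Y the toolpath is (185.88,91.22) → (184.92,82.06) → (175.76,83.02) → (176.72,92.18) → (185.88,91.22), returning to the start.

Shape 2 is a quadratic bezier drawn with `<path>`. Its stroke #008000 means score at S364, F1833. After flipping Y the toolpath is (227.11,37.27) → (168.44,48.71) → (115.35,56.45) → (67.83,60.48) → (25.89,60.80).

Shape 3 is a closed polygon drawn with `<path>`. Its stroke #008000 means score at S364, F1833. After flipping Y the toolpath is (330.93,32.38) → (69.97,143.76) → (91.61,126.21) → (330.93,32.38), returning to the start.

Shape 4 is a regular polygon drawn with `<path>`. Its stroke #008000 means score at S364, F1833. After flipping Y the toolpath is (291.85,13.20) → (229.20,13.95) → (198.53,68.58) → (230.51,122.46) → (293.16,121.71) → (323.83,67.08) → (291.85,13.20), returning to the start.

G21
G90
G0 X185.88 Y91.22
M4 S908
G01 X184.92 Y82.06 F1091
G01 X175.76 Y83.02
G01 X176.72 Y92.18
G01 X185.88 Y91.22
G0 X227.11 Y37.27
M4 S364
G01 X168.44 Y48.71 F1833
G01 X115.35 Y56.45
G01 X67.83 Y60.48
G01 X25.89 Y60.80
G0 X330.93 Y32.38
M4 S364
G01 X69.97 Y143.76 F1833
G01 X91.61 Y126.21
G01 X330.93 Y32.38
G0 X291.85 Y13.20
M4 S364
G01 X229.20 Y13.95 F1833
G01 X198.53 Y68.58
G01 X230.51 Y122.46
G01 X293.16 Y121.71
G01 X323.83 Y67.08
G01 X291.85 Y13.20
M5
G0 X0.00 Y0.00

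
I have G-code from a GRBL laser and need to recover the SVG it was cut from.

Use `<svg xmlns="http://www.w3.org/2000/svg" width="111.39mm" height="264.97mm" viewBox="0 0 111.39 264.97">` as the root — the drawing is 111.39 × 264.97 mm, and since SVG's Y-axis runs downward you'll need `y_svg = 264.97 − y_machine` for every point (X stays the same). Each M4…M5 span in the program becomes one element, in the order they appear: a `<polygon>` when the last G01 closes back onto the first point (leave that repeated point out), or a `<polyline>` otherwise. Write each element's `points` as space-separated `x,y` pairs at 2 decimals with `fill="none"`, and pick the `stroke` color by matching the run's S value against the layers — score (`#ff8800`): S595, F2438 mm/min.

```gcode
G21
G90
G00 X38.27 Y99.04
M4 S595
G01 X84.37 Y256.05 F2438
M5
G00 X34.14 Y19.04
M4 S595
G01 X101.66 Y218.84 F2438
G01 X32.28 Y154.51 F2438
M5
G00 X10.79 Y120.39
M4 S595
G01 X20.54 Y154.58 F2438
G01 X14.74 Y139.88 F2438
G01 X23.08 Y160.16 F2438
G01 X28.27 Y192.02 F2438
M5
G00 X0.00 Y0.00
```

<svg xmlns="http://www.w3.org/2000/svg" width="111.39mm" height="264.97mm" viewBox="0 0 111.39 264.97">
  <polyline points="38.27,165.93 84.37,8.92" fill="none" stroke="#ff8800"/>
  <polyline points="34.14,245.93 101.66,46.13 32.28,110.46" fill="none" stroke="#ff8800"/>
  <polyline points="10.79,144.58 20.54,110.39 14.74,125.09 23.08,104.81 28.27,72.95" fill="none" stroke="#ff8800"/>
</svg>

Machine Y-up, SVG Y-down with viewBox height 264.97, so y_svg = 264.97 − y_machine; X carries over. Every run uses S595, so all elements get stroke `#ff8800` (score).

Run 1: The run is open, so emit a `<polyline>` with points (Y-flipped): 38.27,165.93 84.37,8.92.

Run 2: The run is open, so emit a `<polyline>` with points (Y-flipped): 34.14,245.93 101.66,46.13 32.28,110.46.

Run 3: The run is open, so emit a `<polyline>` with points (Y-flipped): 10.79,144.58 20.54,110.39 14.74,125.09 23.08,104.81 28.27,72.95.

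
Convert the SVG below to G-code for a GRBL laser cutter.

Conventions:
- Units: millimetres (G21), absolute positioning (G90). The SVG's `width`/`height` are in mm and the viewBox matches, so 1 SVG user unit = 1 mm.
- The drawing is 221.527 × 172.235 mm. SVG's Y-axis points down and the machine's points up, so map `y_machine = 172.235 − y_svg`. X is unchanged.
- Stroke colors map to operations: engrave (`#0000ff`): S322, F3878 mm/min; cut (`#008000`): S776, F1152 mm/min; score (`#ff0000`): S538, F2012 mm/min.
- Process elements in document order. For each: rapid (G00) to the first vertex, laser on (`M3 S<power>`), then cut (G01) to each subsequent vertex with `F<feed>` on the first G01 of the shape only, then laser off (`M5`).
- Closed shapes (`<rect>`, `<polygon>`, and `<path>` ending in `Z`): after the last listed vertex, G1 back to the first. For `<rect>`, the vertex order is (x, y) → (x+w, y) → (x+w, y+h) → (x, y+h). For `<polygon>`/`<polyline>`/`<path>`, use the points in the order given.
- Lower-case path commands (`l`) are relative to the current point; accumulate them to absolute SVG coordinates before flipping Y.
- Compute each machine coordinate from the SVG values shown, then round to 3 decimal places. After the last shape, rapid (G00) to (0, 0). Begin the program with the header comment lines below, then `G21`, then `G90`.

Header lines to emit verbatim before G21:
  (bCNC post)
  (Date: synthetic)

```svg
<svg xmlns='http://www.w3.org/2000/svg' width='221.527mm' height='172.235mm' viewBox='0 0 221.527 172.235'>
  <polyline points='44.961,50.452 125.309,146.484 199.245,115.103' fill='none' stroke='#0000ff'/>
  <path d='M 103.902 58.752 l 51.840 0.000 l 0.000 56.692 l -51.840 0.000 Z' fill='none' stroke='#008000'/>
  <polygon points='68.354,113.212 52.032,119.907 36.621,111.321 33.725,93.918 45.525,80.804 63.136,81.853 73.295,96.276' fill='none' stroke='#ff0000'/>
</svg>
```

viewBox `0 0 221.527 172.235` with mm width/height → 1 unit = 1 mm. Flip: y_m = 172.235 − y_svg.

**Shape 1** — `<polyline>` open polyline, stroke `#0000ff` → engrave (S322, F3878). Machine vertices: (44.961,121.783) → (125.309,25.751) → (199.245,57.132). Open path.

**Shape 2** — `<path>` rectangle, stroke `#008000` → cut (S776, F1152). Machine vertices: (103.902,113.483) → (155.742,113.483) → (155.742,56.791) → (103.902,56.791) → (103.902,113.483). Closed: final G1 returns to the first vertex.

**Shape 3** — `<polygon>` regular polygon, stroke `#ff0000` → score (S538, F2012). Machine vertices: (68.354,59.023) → (52.032,52.328) → (36.621,60.914) → (33.725,78.317) → (45.525,91.431) → (63.136,90.382) → (73.295,75.959) → (68.354,59.023). Closed: final G1 returns to the first vertex.

(bCNC post)
(Date: synthetic)
G21
G90
G00 X44.961 Y121.783
M3 S322
G01 X125.309 Y25.751 F3878
G01 X199.245 Y57.132
M5
G00 X103.902 Y113.483
M3 S776
G01 X155.742 Y113.483 F1152
G01 X155.742 Y56.791
G01 X103.902 Y56.791
G01 X103.902 Y113.483
M5
G00 X68.354 Y59.023
M3 S538
G01 X52.032 Y52.328 F2012
G01 X36.621 Y60.914
G01 X33.725 Y78.317
G01 X45.525 Y91.431
G01 X63.136 Y90.382
G01 X73.295 Y75.959
G01 X68.354 Y59.023
M5
G00 X0.000 Y0.000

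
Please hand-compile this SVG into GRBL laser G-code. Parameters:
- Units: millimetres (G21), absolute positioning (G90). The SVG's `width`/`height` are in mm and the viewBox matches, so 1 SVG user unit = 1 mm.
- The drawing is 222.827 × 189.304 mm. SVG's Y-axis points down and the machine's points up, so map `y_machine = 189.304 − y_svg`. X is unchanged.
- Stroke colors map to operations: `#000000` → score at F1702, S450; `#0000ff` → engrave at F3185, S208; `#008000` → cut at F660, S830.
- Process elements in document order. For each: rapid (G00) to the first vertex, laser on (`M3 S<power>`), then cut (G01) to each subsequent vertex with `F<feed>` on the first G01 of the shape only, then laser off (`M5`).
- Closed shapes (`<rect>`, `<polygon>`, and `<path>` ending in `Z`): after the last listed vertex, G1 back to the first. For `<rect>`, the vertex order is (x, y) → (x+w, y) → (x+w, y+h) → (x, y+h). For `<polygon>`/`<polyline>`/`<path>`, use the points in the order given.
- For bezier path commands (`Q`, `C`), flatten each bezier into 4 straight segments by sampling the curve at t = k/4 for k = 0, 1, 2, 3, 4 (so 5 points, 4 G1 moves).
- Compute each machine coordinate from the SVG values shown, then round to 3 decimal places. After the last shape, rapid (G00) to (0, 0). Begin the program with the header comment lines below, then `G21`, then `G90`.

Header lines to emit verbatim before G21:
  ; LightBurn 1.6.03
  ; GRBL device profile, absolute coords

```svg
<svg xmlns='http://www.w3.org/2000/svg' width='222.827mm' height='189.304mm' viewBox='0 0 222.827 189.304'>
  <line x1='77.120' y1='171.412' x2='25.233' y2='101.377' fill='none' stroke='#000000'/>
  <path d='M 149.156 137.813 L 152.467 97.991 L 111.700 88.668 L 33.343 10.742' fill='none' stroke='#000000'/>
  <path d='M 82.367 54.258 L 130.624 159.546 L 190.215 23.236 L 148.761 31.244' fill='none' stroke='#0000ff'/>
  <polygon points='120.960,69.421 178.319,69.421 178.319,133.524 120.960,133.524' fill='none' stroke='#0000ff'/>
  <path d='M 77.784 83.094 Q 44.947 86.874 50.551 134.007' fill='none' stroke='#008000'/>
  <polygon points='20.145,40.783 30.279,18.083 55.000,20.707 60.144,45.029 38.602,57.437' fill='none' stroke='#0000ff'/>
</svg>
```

; LightBurn 1.6.03
; GRBL device profile, absolute coords
G21
G90
G00 X77.120 Y17.892
M3 S450
G01 X25.233 Y87.927 F1702
M5
G00 X149.156 Y51.491
M3 S450
G01 X152.467 Y91.313 F1702
G01 X111.700 Y100.636
G01 X33.343 Y178.562
M5
G00 X82.367 Y135.046
M3 S208
G01 X130.624 Y29.758 F3185
G01 X190.215 Y166.068
G01 X148.761 Y158.060
M5
G00 X120.960 Y119.883
M3 S208
G01 X178.319 Y119.883 F3185
G01 X178.319 Y55.780
G01 X120.960 Y55.780
G01 X120.960 Y119.883
M5
G00 X77.784 Y106.210
M3 S830
G01 X63.768 Y101.610 F660
G01 X54.557 Y91.592
G01 X50.152 Y76.154
G01 X50.551 Y55.297
M5
G00 X20.145 Y148.521
M3 S208
G01 X30.279 Y171.221 F3185
G01 X55.000 Y168.597
G01 X60.144 Y144.275
G01 X38.602 Y131.867
G01 X20.145 Y148.521
M5
G00 X0.000 Y0.000

Since the viewBox matches the mm dimensions, user units are millimetres directly. The only transform is the Y-flip y_m = 189.304 − y_svg.

Shape 1 is a line segment drawn with `<line>`. Its stroke #000000 means score at S450, F1702. After flipping Y the toolpath is (77.120,17.892) → (25.233,87.927).

Shape 2 is a open polyline drawn with `<path>`. Its stroke #000000 means score at S450, F1702. After flipping Y the toolpath is (149.156,51.491) → (152.467,91.313) → (111.700,100.636) → (33.343,178.562).

Shape 3 is a open polyline drawn with `<path>`. Its stroke #0000ff means engrave at S208, F3185. After flipping Y the toolpath is (82.367,135.046) → (130.624,29.758) → (190.215,166.068) → (148.761,158.060).

Shape 4 is a rectangle drawn with `<polygon>`. Its stroke #0000ff means engrave at S208, F3185. After flipping Y the toolpath is (120.960,119.883) → (178.319,119.883) → (178.319,55.780) → (120.960,55.780) → (120.960,119.883), returning to the start.

Shape 5 is a quadratic bezier drawn with `<path>`. Its stroke #008000 means cut at S830, F660. After flipping Y the toolpath is (77.784,106.210) → (63.768,101.610) → (54.557,91.592) → (50.152,76.154) → (50.551,55.297).

Shape 6 is a regular polygon drawn with `<polygon>`. Its stroke #0000ff means engrave at S208, F3185. After flipping Y the toolpath is (20.145,148.521) → (30.279,171.221) → (55.000,168.597) → (60.144,144.275) → (38.602,131.867) → (20.145,148.521), returning to the start.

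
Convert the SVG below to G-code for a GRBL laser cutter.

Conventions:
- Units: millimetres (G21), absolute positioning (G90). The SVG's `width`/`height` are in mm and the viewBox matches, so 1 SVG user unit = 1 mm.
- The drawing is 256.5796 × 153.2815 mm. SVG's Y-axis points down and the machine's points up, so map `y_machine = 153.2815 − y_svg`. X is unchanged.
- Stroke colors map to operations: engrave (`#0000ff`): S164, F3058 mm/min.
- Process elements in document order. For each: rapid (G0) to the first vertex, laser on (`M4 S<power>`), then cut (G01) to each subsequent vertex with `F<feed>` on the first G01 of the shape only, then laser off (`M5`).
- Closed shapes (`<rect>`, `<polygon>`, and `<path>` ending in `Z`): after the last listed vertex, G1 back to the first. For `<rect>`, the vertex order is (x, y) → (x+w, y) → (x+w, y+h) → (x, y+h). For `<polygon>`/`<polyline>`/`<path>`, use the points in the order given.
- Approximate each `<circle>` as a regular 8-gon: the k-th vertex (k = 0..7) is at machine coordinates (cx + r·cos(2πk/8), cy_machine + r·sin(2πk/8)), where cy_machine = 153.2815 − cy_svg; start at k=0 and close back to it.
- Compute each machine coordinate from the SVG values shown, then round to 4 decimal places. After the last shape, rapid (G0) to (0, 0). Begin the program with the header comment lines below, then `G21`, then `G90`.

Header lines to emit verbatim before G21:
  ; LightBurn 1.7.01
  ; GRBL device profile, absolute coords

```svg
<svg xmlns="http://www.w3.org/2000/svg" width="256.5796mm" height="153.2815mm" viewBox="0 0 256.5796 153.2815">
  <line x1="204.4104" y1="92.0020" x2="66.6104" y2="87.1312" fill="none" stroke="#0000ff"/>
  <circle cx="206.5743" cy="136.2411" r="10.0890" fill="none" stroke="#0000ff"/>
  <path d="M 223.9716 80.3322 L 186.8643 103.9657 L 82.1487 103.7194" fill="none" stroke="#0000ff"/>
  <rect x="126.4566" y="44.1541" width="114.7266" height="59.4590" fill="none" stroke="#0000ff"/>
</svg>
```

1 u = 1 mm; y_m = 153.2815 − y.

[1] `<line>` line segment, #0000ff→engrave S164 F3058: (204.4104,61.2795) → (66.6104,66.1503)

[2] `<circle>` circle, #0000ff→engrave S164 F3058: (216.6633,17.0404) → (213.7083,24.1744) → (206.5743,27.1294) → (199.4403,24.1744) → (196.4853,17.0404) → (199.4403,9.9064) → (206.5743,6.9514) → (213.7083,9.9064) → (216.6633,17.0404) (closed)

[3] `<path>` open polyline, #0000ff→engrave S164 F3058: (223.9716,72.9493) → (186.8643,49.3158) → (82.1487,49.5621)

[4] `<rect>` rectangle, #0000ff→engrave S164 F3058: (126.4566,109.1274) → (241.1832,109.1274) → (241.1832,49.6684) → (126.4566,49.6684) → (126.4566,109.1274) (closed)

; LightBurn 1.7.01
; GRBL device profile, absolute coords
G21
G90
G0 X204.4104 Y61.2795
M4 S164
G01 X66.6104 Y66.1503 F3058
M5
G0 X216.6633 Y17.0404
M4 S164
G01 X213.7083 Y24.1744 F3058
G01 X206.5743 Y27.1294
G01 X199.4403 Y24.1744
G01 X196.4853 Y17.0404
G01 X199.4403 Y9.9064
G01 X206.5743 Y6.9514
G01 X213.7083 Y9.9064
G01 X216.6633 Y17.0404
M5
G0 X223.9716 Y72.9493
M4 S164
G01 X186.8643 Y49.3158 F3058
G01 X82.1487 Y49.5621
M5
G0 X126.4566 Y109.1274
M4 S164
G01 X241.1832 Y109.1274 F3058
G01 X241.1832 Y49.6684
G01 X126.4566 Y49.6684
G01 X126.4566 Y109.1274
M5
G0 X0.0000 Y0.0000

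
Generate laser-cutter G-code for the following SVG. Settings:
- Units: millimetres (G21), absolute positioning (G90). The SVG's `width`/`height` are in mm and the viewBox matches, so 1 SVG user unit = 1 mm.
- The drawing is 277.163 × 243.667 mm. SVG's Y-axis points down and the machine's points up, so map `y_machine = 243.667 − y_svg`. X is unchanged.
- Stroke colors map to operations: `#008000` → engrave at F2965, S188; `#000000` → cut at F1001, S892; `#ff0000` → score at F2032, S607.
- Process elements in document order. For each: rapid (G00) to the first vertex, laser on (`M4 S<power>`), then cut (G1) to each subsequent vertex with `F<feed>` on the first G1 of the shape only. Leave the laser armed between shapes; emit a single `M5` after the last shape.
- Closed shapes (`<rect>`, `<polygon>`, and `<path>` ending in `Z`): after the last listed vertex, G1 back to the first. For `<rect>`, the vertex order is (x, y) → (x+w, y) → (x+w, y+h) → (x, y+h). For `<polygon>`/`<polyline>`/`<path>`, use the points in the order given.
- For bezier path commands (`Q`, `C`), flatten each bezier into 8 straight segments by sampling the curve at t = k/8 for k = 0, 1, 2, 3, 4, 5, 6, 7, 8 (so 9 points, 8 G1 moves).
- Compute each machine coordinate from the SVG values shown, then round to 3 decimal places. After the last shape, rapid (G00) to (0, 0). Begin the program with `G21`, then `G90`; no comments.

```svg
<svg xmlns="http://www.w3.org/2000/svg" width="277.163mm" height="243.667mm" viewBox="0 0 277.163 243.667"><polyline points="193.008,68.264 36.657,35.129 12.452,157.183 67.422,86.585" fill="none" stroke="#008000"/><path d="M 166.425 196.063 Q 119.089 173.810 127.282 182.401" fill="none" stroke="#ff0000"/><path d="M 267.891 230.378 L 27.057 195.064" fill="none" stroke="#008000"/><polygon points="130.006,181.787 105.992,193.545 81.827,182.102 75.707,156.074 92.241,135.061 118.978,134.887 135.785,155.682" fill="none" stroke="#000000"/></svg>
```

1 u = 1 mm; y_m = 243.667 − y.

[1] `<polyline>` open polyline, #008000→engrave S188 F2965: (193.008,175.403) → (36.657,208.538) → (12.452,86.484) → (67.422,157.082)

[2] `<path>` quadratic bezier, #ff0000→score S607 F2032: (166.425,47.604) → (155.459,52.685) → (146.228,56.803) → (138.732,59.956) → (132.971,62.146) → (128.946,63.372) → (126.656,63.634) → (126.101,62.932) → (127.282,61.266)

[3] `<path>` line segment, #008000→engrave S188 F2965: (267.891,13.289) → (27.057,48.603)

[4] `<polygon>` regular polygon, #000000→cut S892 F1001: (130.006,61.880) → (105.992,50.122) → (81.827,61.565) → (75.707,87.593) → (92.241,108.606) → (118.978,108.780) → (135.785,87.985) → (130.006,61.880) (closed)

G21
G90
G00 X193.008 Y175.403
M4 S188
G1 X36.657 Y208.538 F2965
G1 X12.452 Y86.484
G1 X67.422 Y157.082
G00 X166.425 Y47.604
M4 S607
G1 X155.459 Y52.685 F2032
G1 X146.228 Y56.803
G1 X138.732 Y59.956
G1 X132.971 Y62.146
G1 X128.946 Y63.372
G1 X126.656 Y63.634
G1 X126.101 Y62.932
G1 X127.282 Y61.266
G00 X267.891 Y13.289
M4 S188
G1 X27.057 Y48.603 F2965
G00 X130.006 Y61.880
M4 S892
G1 X105.992 Y50.122 F1001
G1 X81.827 Y61.565
G1 X75.707 Y87.593
G1 X92.241 Y108.606
G1 X118.978 Y108.780
G1 X135.785 Y87.985
G1 X130.006 Y61.880
M5
G00 X0.000 Y0.000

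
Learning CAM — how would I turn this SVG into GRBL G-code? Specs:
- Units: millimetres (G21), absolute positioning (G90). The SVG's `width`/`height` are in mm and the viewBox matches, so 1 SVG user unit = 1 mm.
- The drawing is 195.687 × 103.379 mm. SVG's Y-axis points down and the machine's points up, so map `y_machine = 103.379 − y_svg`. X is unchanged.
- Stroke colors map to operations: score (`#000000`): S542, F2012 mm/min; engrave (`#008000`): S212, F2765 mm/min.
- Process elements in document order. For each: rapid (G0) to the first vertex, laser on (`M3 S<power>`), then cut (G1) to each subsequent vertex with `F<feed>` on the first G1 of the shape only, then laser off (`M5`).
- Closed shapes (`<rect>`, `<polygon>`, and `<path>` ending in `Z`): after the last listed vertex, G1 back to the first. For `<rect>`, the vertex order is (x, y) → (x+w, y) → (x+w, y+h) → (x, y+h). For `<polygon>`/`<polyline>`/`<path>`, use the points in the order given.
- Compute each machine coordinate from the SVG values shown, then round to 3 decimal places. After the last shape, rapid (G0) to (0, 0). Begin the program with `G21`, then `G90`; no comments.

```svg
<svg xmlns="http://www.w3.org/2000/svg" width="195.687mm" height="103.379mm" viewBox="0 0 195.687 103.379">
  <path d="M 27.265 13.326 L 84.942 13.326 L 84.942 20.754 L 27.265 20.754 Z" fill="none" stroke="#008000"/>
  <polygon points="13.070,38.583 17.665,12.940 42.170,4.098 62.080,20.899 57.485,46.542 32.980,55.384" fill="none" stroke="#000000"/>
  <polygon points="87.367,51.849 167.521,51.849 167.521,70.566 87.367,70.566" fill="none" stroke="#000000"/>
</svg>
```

G21
G90
G0 X27.265 Y90.053
M3 S212
G1 X84.942 Y90.053 F2765
G1 X84.942 Y82.625
G1 X27.265 Y82.625
G1 X27.265 Y90.053
M5
G0 X13.070 Y64.796
M3 S542
G1 X17.665 Y90.439 F2012
G1 X42.170 Y99.281
G1 X62.080 Y82.480
G1 X57.485 Y56.837
G1 X32.980 Y47.995
G1 X13.070 Y64.796
M5
G0 X87.367 Y51.530
M3 S542
G1 X167.521 Y51.530 F2012
G1 X167.521 Y32.813
G1 X87.367 Y32.813
G1 X87.367 Y51.530
M5
G0 X0.000 Y0.000

viewBox `0 0 195.687 103.379` with mm width/height → 1 unit = 1 mm. Flip: y_m = 103.379 − y_svg.

**Shape 1** — `<path>` rectangle, stroke `#008000` → engrave (S212, F2765). Machine vertices: (27.265,90.053) → (84.942,90.053) → (84.942,82.625) → (27.265,82.625) → (27.265,90.053). Closed: final G1 returns to the first vertex.

**Shape 2** — `<polygon>` regular polygon, stroke `#000000` → score (S542, F2012). Machine vertices: (13.070,64.796) → (17.665,90.439) → (42.170,99.281) → (62.080,82.480) → (57.485,56.837) → (32.980,47.995) → (13.070,64.796). Closed: final G1 returns to the first vertex.

**Shape 3** — `<polygon>` rectangle, stroke `#000000` → score (S542, F2012). Machine vertices: (87.367,51.530) → (167.521,51.530) → (167.521,32.813) → (87.367,32.813) → (87.367,51.530). Closed: final G1 returns to the first vertex.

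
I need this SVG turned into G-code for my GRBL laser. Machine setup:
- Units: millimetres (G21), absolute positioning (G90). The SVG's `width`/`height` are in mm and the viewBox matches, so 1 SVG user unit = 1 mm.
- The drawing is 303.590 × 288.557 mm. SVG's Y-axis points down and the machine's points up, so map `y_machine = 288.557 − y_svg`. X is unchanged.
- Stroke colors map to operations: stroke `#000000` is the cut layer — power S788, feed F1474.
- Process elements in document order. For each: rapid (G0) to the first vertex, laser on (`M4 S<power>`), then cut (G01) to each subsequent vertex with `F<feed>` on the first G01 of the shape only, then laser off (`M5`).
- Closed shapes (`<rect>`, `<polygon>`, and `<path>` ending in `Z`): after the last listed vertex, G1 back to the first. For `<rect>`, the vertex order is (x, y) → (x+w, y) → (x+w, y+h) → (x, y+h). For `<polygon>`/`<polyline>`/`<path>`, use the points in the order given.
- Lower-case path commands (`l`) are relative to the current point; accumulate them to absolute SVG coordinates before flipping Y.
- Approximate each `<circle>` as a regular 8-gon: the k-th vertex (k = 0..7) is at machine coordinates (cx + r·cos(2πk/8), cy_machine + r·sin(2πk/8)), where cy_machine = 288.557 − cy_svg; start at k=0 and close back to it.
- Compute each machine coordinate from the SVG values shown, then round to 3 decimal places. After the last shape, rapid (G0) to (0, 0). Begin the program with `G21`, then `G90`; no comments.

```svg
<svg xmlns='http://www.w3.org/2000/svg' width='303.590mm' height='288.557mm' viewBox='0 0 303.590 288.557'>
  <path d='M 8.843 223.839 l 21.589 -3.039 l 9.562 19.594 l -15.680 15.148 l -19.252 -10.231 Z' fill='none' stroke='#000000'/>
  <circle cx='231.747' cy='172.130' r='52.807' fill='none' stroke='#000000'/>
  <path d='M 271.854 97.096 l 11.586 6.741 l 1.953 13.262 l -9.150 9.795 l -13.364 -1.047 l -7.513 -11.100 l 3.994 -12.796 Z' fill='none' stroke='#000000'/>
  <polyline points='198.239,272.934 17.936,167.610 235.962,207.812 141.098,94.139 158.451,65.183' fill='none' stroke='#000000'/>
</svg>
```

G21
G90
G0 X8.843 Y64.718
M4 S788
G01 X30.432 Y67.757 F1474
G01 X39.994 Y48.163
G01 X24.314 Y33.015
G01 X5.062 Y43.246
G01 X8.843 Y64.718
M5
G0 X284.554 Y116.427
M4 S788
G01 X269.087 Y153.767 F1474
G01 X231.747 Y169.234
G01 X194.407 Y153.767
G01 X178.940 Y116.427
G01 X194.407 Y79.087
G01 X231.747 Y63.620
G01 X269.087 Y79.087
G01 X284.554 Y116.427
M5
G0 X271.854 Y191.461
M4 S788
G01 X283.440 Y184.720 F1474
G01 X285.393 Y171.458
G01 X276.243 Y161.663
G01 X262.879 Y162.710
G01 X255.366 Y173.810
G01 X259.360 Y186.606
G01 X271.854 Y191.461
M5
G0 X198.239 Y15.623
M4 S788
G01 X17.936 Y120.947 F1474
G01 X235.962 Y80.745
G01 X141.098 Y194.418
G01 X158.451 Y223.374
M5
G0 X0.000 Y0.000

Since the viewBox matches the mm dimensions, user units are millimetres directly. The only transform is the Y-flip y_m = 288.557 − y_svg.

Shape 1 is a regular polygon drawn with `<path>`. Its stroke #000000 means cut at S788, F1474. After flipping Y the toolpath is (8.843,64.718) → (30.432,67.757) → (39.994,48.163) → (24.314,33.015) → (5.062,43.246) → (8.843,64.718), returning to the start.

Shape 2 is a circle drawn with `<circle>`. Its stroke #000000 means cut at S788, F1474. After flipping Y the toolpath is (284.554,116.427) → (269.087,153.767) → (231.747,169.234) → (194.407,153.767) → (178.940,116.427) → (194.407,79.087) → (231.747,63.620) → (269.087,79.087) → (284.554,116.427), returning to the start.

Shape 3 is a regular polygon drawn with `<path>`. Its stroke #000000 means cut at S788, F1474. After flipping Y the toolpath is (271.854,191.461) → (283.440,184.720) → (285.393,171.458) → (276.243,161.663) → (262.879,162.710) → (255.366,173.810) → (259.360,186.606) → (271.854,191.461), returning to the start.

Shape 4 is a open polyline drawn with `<polyline>`. Its stroke #000000 means cut at S788, F1474. After flipping Y the toolpath is (198.239,15.623) → (17.936,120.947) → (235.962,80.745) → (141.098,194.418) → (158.451,223.374).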